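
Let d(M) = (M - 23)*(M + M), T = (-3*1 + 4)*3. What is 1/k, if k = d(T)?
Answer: -1/120 ≈ -0.0083333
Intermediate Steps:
T = 3 (T = (-3 + 4)*3 = 1*3 = 3)
d(M) = 2*M*(-23 + M) (d(M) = (-23 + M)*(2*M) = 2*M*(-23 + M))
k = -120 (k = 2*3*(-23 + 3) = 2*3*(-20) = -120)
1/k = 1/(-120) = -1/120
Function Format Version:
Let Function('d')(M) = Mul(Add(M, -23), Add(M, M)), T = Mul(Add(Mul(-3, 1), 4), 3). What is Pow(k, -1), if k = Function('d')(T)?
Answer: Rational(-1, 120) ≈ -0.0083333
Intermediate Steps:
T = 3 (T = Mul(Add(-3, 4), 3) = Mul(1, 3) = 3)
Function('d')(M) = Mul(2, M, Add(-23, M)) (Function('d')(M) = Mul(Add(-23, M), Mul(2, M)) = Mul(2, M, Add(-23, M)))
k = -120 (k = Mul(2, 3, Add(-23, 3)) = Mul(2, 3, -20) = -120)
Pow(k, -1) = Pow(-120, -1) = Rational(-1, 120)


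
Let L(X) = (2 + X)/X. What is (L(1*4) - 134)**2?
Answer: 70225/4 ≈ 17556.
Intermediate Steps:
L(X) = (2 + X)/X
(L(1*4) - 134)**2 = ((2 + 1*4)/((1*4)) - 134)**2 = ((2 + 4)/4 - 134)**2 = ((1/4)*6 - 134)**2 = (3/2 - 134)**2 = (-265/2)**2 = 70225/4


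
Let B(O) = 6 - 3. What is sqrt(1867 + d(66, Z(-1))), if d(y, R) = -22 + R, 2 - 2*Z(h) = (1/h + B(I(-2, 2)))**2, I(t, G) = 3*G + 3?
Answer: 2*sqrt(461) ≈ 42.942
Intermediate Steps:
I(t, G) = 3 + 3*G
B(O) = 3
Z(h) = 1 - (3 + 1/h)**2/2 (Z(h) = 1 - (1/h + 3)**2/2 = 1 - (3 + 1/h)**2/2)
sqrt(1867 + d(66, Z(-1))) = sqrt(1867 + (-22 + (1 - 1/2*(1 + 3*(-1))**2/(-1)**2))) = sqrt(1867 + (-22 + (1 - 1/2*1*(1 - 3)**2))) = sqrt(1867 + (-22 + (1 - 1/2*1*(-2)**2))) = sqrt(1867 + (-22 + (1 - 1/2*1*4))) = sqrt(1867 + (-22 + (1 - 2))) = sqrt(1867 + (-22 - 1)) = sqrt(1867 - 23) = sqrt(1844) = 2*sqrt(461)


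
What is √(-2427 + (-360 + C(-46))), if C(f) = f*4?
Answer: I*√2971 ≈ 54.507*I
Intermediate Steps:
C(f) = 4*f
√(-2427 + (-360 + C(-46))) = √(-2427 + (-360 + 4*(-46))) = √(-2427 + (-360 - 184)) = √(-2427 - 544) = √(-2971) = I*√2971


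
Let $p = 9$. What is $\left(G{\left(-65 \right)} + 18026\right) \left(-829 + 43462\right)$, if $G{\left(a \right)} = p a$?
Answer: $743562153$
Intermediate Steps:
$G{\left(a \right)} = 9 a$
$\left(G{\left(-65 \right)} + 18026\right) \left(-829 + 43462\right) = \left(9 \left(-65\right) + 18026\right) \left(-829 + 43462\right) = \left(-585 + 18026\right) 42633 = 17441 \cdot 42633 = 743562153$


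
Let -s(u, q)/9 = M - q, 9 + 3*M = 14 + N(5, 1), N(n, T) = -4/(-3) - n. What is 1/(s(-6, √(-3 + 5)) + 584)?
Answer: 290/168119 - 9*√2/336238 ≈ 0.0016871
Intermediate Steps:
N(n, T) = 4/3 - n (N(n, T) = -4*(-⅓) - n = 4/3 - n)
M = 4/9 (M = -3 + (14 + (4/3 - 1*5))/3 = -3 + (14 + (4/3 - 5))/3 = -3 + (14 - 11/3)/3 = -3 + (⅓)*(31/3) = -3 + 31/9 = 4/9 ≈ 0.44444)
s(u, q) = -4 + 9*q (s(u, q) = -9*(4/9 - q) = -4 + 9*q)
1/(s(-6, √(-3 + 5)) + 584) = 1/((-4 + 9*√(-3 + 5)) + 584) = 1/((-4 + 9*√2) + 584) = 1/(580 + 9*√2)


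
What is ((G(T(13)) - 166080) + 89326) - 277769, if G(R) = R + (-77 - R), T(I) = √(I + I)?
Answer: -354600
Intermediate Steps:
T(I) = √2*√I (T(I) = √(2*I) = √2*√I)
G(R) = -77
((G(T(13)) - 166080) + 89326) - 277769 = ((-77 - 166080) + 89326) - 277769 = (-166157 + 89326) - 277769 = -76831 - 277769 = -354600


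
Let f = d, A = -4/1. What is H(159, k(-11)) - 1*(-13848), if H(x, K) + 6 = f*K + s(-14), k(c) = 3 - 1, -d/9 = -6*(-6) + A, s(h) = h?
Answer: 13252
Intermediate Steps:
A = -4 (A = -4*1 = -4)
d = -288 (d = -9*(-6*(-6) - 4) = -9*(36 - 4) = -9*32 = -288)
f = -288
k(c) = 2
H(x, K) = -20 - 288*K (H(x, K) = -6 + (-288*K - 14) = -6 + (-14 - 288*K) = -20 - 288*K)
H(159, k(-11)) - 1*(-13848) = (-20 - 288*2) - 1*(-13848) = (-20 - 576) + 13848 = -596 + 13848 = 13252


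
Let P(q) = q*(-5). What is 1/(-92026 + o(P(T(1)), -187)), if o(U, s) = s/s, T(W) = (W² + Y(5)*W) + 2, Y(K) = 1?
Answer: -1/92025 ≈ -1.0867e-5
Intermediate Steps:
T(W) = 2 + W + W² (T(W) = (W² + 1*W) + 2 = (W² + W) + 2 = (W + W²) + 2 = 2 + W + W²)
P(q) = -5*q
o(U, s) = 1
1/(-92026 + o(P(T(1)), -187)) = 1/(-92026 + 1) = 1/(-92025) = -1/92025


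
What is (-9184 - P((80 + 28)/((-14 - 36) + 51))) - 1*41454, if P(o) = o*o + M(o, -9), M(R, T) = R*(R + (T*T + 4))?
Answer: -83146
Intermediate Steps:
M(R, T) = R*(4 + R + T**2) (M(R, T) = R*(R + (T**2 + 4)) = R*(R + (4 + T**2)) = R*(4 + R + T**2))
P(o) = o**2 + o*(85 + o) (P(o) = o*o + o*(4 + o + (-9)**2) = o**2 + o*(4 + o + 81) = o**2 + o*(85 + o))
(-9184 - P((80 + 28)/((-14 - 36) + 51))) - 1*41454 = (-9184 - (80 + 28)/((-14 - 36) + 51)*(85 + 2*((80 + 28)/((-14 - 36) + 51)))) - 1*41454 = (-9184 - 108/(-50 + 51)*(85 + 2*(108/(-50 + 51)))) - 41454 = (-9184 - 108/1*(85 + 2*(108/1))) - 41454 = (-9184 - 108*1*(85 + 2*(108*1))) - 41454 = (-9184 - 108*(85 + 2*108)) - 41454 = (-9184 - 108*(85 + 216)) - 41454 = (-9184 - 108*301) - 41454 = (-9184 - 1*32508) - 41454 = (-9184 - 32508) - 41454 = -41692 - 41454 = -83146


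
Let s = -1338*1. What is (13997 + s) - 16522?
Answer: -3863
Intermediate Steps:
s = -1338
(13997 + s) - 16522 = (13997 - 1338) - 16522 = 12659 - 16522 = -3863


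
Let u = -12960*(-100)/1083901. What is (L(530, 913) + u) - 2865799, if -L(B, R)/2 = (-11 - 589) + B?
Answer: -3106089359759/1083901 ≈ -2.8657e+6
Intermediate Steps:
u = 1296000/1083901 (u = 1296000*(1/1083901) = 1296000/1083901 ≈ 1.1957)
L(B, R) = 1200 - 2*B (L(B, R) = -2*((-11 - 589) + B) = -2*(-600 + B) = 1200 - 2*B)
(L(530, 913) + u) - 2865799 = ((1200 - 2*530) + 1296000/1083901) - 2865799 = ((1200 - 1060) + 1296000/1083901) - 2865799 = (140 + 1296000/1083901) - 2865799 = 153042140/1083901 - 2865799 = -3106089359759/1083901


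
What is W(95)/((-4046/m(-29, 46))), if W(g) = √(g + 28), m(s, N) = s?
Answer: 29*√123/4046 ≈ 0.079492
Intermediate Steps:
W(g) = √(28 + g)
W(95)/((-4046/m(-29, 46))) = √(28 + 95)/((-4046/(-29))) = √123/((-4046*(-1/29))) = √123/(4046/29) = √123*(29/4046) = 29*√123/4046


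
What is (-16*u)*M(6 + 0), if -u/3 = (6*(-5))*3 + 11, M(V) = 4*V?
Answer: -91008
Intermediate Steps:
u = 237 (u = -3*((6*(-5))*3 + 11) = -3*(-30*3 + 11) = -3*(-90 + 11) = -3*(-79) = 237)
(-16*u)*M(6 + 0) = (-16*237)*(4*(6 + 0)) = -15168*6 = -3792*24 = -91008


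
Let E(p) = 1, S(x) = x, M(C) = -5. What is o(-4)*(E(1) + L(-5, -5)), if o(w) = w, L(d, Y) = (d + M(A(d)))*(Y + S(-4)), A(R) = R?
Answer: -364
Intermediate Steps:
L(d, Y) = (-5 + d)*(-4 + Y) (L(d, Y) = (d - 5)*(Y - 4) = (-5 + d)*(-4 + Y))
o(-4)*(E(1) + L(-5, -5)) = -4*(1 + (20 - 5*(-5) - 4*(-5) - 5*(-5))) = -4*(1 + (20 + 25 + 20 + 25)) = -4*(1 + 90) = -4*91 = -364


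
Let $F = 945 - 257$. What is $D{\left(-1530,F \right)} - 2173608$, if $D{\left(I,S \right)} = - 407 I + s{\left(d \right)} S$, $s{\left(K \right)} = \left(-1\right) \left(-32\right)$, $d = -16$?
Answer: $-1528882$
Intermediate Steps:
$s{\left(K \right)} = 32$
$F = 688$ ($F = 945 - 257 = 688$)
$D{\left(I,S \right)} = - 407 I + 32 S$
$D{\left(-1530,F \right)} - 2173608 = \left(\left(-407\right) \left(-1530\right) + 32 \cdot 688\right) - 2173608 = \left(622710 + 22016\right) - 2173608 = 644726 - 2173608 = -1528882$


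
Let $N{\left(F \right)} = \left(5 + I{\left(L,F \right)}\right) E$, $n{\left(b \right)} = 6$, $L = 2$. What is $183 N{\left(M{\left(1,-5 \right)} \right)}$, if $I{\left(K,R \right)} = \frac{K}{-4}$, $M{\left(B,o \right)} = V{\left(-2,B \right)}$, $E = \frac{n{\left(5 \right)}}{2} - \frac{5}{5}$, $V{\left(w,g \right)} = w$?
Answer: $1647$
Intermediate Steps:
$E = 2$ ($E = \frac{6}{2} - \frac{5}{5} = 6 \cdot \frac{1}{2} - 1 = 3 - 1 = 2$)
$M{\left(B,o \right)} = -2$
$I{\left(K,R \right)} = - \frac{K}{4}$ ($I{\left(K,R \right)} = K \left(- \frac{1}{4}\right) = - \frac{K}{4}$)
$N{\left(F \right)} = 9$ ($N{\left(F \right)} = \left(5 - \frac{1}{2}\right) 2 = \frac{9}{2} \cdot 2 = 9$)
$183 N{\left(M{\left(1,-5 \right)} \right)} = 183 \cdot 9 = 1647$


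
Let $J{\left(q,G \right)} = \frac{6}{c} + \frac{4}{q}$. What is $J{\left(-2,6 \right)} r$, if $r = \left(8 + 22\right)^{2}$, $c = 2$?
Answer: $900$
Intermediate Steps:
$J{\left(q,G \right)} = 3 + \frac{4}{q}$ ($J{\left(q,G \right)} = \frac{6}{2} + \frac{4}{q} = 6 \cdot \frac{1}{2} + \frac{4}{q} = 3 + \frac{4}{q}$)
$r = 900$ ($r = 30^{2} = 900$)
$J{\left(-2,6 \right)} r = \left(3 + \frac{4}{-2}\right) 900 = \left(3 + 4 \left(- \frac{1}{2}\right)\right) 900 = \left(3 - 2\right) 900 = 1 \cdot 900 = 900$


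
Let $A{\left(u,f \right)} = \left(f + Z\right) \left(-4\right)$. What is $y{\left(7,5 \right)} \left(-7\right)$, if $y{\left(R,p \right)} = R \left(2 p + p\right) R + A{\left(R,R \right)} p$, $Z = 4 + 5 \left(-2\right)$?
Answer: $-5005$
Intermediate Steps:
$Z = -6$ ($Z = 4 - 10 = -6$)
$A{\left(u,f \right)} = 24 - 4 f$ ($A{\left(u,f \right)} = \left(f - 6\right) \left(-4\right) = \left(-6 + f\right) \left(-4\right) = 24 - 4 f$)
$y{\left(R,p \right)} = p \left(24 - 4 R\right) + 3 p R^{2}$ ($y{\left(R,p \right)} = R \left(2 p + p\right) R + \left(24 - 4 R\right) p = R 3 p R + p \left(24 - 4 R\right) = 3 R p R + p \left(24 - 4 R\right) = 3 p R^{2} + p \left(24 - 4 R\right) = p \left(24 - 4 R\right) + 3 p R^{2}$)
$y{\left(7,5 \right)} \left(-7\right) = 5 \left(24 - 28 + 3 \cdot 7^{2}\right) \left(-7\right) = 5 \left(24 - 28 + 3 \cdot 49\right) \left(-7\right) = 5 \left(24 - 28 + 147\right) \left(-7\right) = 5 \cdot 143 \left(-7\right) = 715 \left(-7\right) = -5005$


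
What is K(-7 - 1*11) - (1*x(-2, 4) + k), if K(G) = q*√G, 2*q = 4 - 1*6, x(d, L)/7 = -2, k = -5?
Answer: 19 - 3*I*√2 ≈ 19.0 - 4.2426*I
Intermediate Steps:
x(d, L) = -14 (x(d, L) = 7*(-2) = -14)
q = -1 (q = (4 - 1*6)/2 = (4 - 6)/2 = (½)*(-2) = -1)
K(G) = -√G
K(-7 - 1*11) - (1*x(-2, 4) + k) = -√(-7 - 1*11) - (1*(-14) - 5) = -√(-7 - 11) - (-14 - 5) = -√(-18) - 1*(-19) = -3*I*√2 + 19 = 19 - 3*I*√2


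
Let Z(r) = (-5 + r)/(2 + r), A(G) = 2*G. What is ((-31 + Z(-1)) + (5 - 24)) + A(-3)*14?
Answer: -140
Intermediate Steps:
Z(r) = (-5 + r)/(2 + r)
((-31 + Z(-1)) + (5 - 24)) + A(-3)*14 = ((-31 + (-5 - 1)/(2 - 1)) + (5 - 24)) + (2*(-3))*14 = ((-31 - 6/1) - 19) - 6*14 = ((-31 + 1*(-6)) - 19) - 84 = ((-31 - 6) - 19) - 84 = (-37 - 19) - 84 = -56 - 84 = -140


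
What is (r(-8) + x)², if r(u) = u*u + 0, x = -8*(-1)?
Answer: 5184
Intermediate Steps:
x = 8
r(u) = u² (r(u) = u² + 0 = u²)
(r(-8) + x)² = ((-8)² + 8)² = (64 + 8)² = 72² = 5184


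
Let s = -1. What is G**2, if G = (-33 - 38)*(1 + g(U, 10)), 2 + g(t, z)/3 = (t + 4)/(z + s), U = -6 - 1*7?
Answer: 322624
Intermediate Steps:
U = -13 (U = -6 - 7 = -13)
g(t, z) = -6 + 3*(4 + t)/(-1 + z) (g(t, z) = -6 + 3*((t + 4)/(z - 1)) = -6 + 3*((4 + t)/(-1 + z)) = -6 + 3*(4 + t)/(-1 + z))
G = 568 (G = (-33 - 38)*(1 + 3*(6 - 13 - 2*10)/(-1 + 10)) = -71*(1 + 3*(6 - 13 - 20)/9) = -71*(1 + 3*(1/9)*(-27)) = -71*(1 - 9) = -71*(-8) = 568)
G**2 = 568**2 = 322624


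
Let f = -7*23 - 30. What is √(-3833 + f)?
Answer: 2*I*√1006 ≈ 63.435*I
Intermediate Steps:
f = -191 (f = -161 - 30 = -191)
√(-3833 + f) = √(-3833 - 191) = √(-4024) = 2*I*√1006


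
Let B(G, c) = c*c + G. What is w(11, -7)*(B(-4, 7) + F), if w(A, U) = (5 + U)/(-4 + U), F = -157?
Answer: -224/11 ≈ -20.364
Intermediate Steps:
w(A, U) = (5 + U)/(-4 + U)
B(G, c) = G + c² (B(G, c) = c² + G = G + c²)
w(11, -7)*(B(-4, 7) + F) = ((5 - 7)/(-4 - 7))*((-4 + 7²) - 157) = (-2/(-11))*((-4 + 49) - 157) = (-1/11*(-2))*(45 - 157) = (2/11)*(-112) = -224/11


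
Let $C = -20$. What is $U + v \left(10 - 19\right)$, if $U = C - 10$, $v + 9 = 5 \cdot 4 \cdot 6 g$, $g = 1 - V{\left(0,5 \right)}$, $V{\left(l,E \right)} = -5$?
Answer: $-6429$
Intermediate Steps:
$g = 6$ ($g = 1 - -5 = 1 + 5 = 6$)
$v = 711$ ($v = -9 + 5 \cdot 4 \cdot 6 \cdot 6 = -9 + 20 \cdot 6 \cdot 6 = -9 + 120 \cdot 6 = -9 + 720 = 711$)
$U = -30$ ($U = -20 - 10 = -30$)
$U + v \left(10 - 19\right) = -30 + 711 \left(10 - 19\right) = -30 + 711 \left(-9\right) = -30 - 6399 = -6429$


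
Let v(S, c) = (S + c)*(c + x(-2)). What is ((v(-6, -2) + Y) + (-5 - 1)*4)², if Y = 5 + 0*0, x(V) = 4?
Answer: 1225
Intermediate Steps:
v(S, c) = (4 + c)*(S + c) (v(S, c) = (S + c)*(c + 4) = (S + c)*(4 + c) = (4 + c)*(S + c))
Y = 5 (Y = 5 + 0 = 5)
((v(-6, -2) + Y) + (-5 - 1)*4)² = ((((-2)² + 4*(-6) + 4*(-2) - 6*(-2)) + 5) + (-5 - 1)*4)² = (((4 - 24 - 8 + 12) + 5) - 6*4)² = ((-16 + 5) - 24)² = (-11 - 24)² = (-35)² = 1225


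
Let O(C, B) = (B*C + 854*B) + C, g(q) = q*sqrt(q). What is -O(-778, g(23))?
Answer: 778 - 1748*sqrt(23) ≈ -7605.1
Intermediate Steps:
g(q) = q**(3/2)
O(C, B) = C + 854*B + B*C (O(C, B) = (854*B + B*C) + C = C + 854*B + B*C)
-O(-778, g(23)) = -(-778 + 854*23**(3/2) + 23**(3/2)*(-778)) = -(-778 + 854*(23*sqrt(23)) + (23*sqrt(23))*(-778)) = -(-778 + 19642*sqrt(23) - 17894*sqrt(23)) = -(-778 + 1748*sqrt(23)) = 778 - 1748*sqrt(23)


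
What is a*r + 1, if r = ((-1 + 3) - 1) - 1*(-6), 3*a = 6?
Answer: 15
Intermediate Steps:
a = 2 (a = (1/3)*6 = 2)
r = 7 (r = (2 - 1) + 6 = 1 + 6 = 7)
a*r + 1 = 2*7 + 1 = 14 + 1 = 15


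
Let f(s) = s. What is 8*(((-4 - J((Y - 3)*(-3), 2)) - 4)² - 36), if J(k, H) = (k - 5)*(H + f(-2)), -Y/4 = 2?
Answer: 224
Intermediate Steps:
Y = -8 (Y = -4*2 = -8)
J(k, H) = (-5 + k)*(-2 + H) (J(k, H) = (k - 5)*(H - 2) = (-5 + k)*(-2 + H))
8*(((-4 - J((Y - 3)*(-3), 2)) - 4)² - 36) = 8*(((-4 - (10 - 5*2 - 2*(-8 - 3)*(-3) + 2*((-8 - 3)*(-3)))) - 4)² - 36) = 8*(((-4 - (10 - 10 - (-22)*(-3) + 2*(-11*(-3)))) - 4)² - 36) = 8*(((-4 - (10 - 10 - 2*33 + 2*33)) - 4)² - 36) = 8*(((-4 - (10 - 10 - 66 + 66)) - 4)² - 36) = 8*(((-4 - 1*0) - 4)² - 36) = 8*(((-4 + 0) - 4)² - 36) = 8*((-4 - 4)² - 36) = 8*((-8)² - 36) = 8*(64 - 36) = 8*28 = 224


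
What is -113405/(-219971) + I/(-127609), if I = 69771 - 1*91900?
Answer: 19339236904/28070279339 ≈ 0.68896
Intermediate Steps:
I = -22129 (I = 69771 - 91900 = -22129)
-113405/(-219971) + I/(-127609) = -113405/(-219971) - 22129/(-127609) = -113405*(-1/219971) - 22129*(-1/127609) = 113405/219971 + 22129/127609 = 19339236904/28070279339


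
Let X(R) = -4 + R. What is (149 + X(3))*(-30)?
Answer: -4440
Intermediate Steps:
(149 + X(3))*(-30) = (149 + (-4 + 3))*(-30) = (149 - 1)*(-30) = 148*(-30) = -4440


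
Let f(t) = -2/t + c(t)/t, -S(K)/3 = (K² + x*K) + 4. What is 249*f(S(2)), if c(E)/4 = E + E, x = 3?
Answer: 14027/7 ≈ 2003.9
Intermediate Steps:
c(E) = 8*E (c(E) = 4*(E + E) = 4*(2*E) = 8*E)
S(K) = -12 - 9*K - 3*K² (S(K) = -3*((K² + 3*K) + 4) = -3*(4 + K² + 3*K) = -12 - 9*K - 3*K²)
f(t) = 8 - 2/t (f(t) = -2/t + (8*t)/t = -2/t + 8 = 8 - 2/t)
249*f(S(2)) = 249*(8 - 2/(-12 - 9*2 - 3*2²)) = 249*(8 - 2/(-12 - 18 - 3*4)) = 249*(8 - 2/(-12 - 18 - 12)) = 249*(8 - 2/(-42)) = 249*(8 - 2*(-1/42)) = 249*(8 + 1/21) = 249*(169/21) = 14027/7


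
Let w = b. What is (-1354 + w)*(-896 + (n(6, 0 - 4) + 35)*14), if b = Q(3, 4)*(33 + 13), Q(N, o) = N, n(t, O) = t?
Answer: 391552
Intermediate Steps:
b = 138 (b = 3*(33 + 13) = 3*46 = 138)
w = 138
(-1354 + w)*(-896 + (n(6, 0 - 4) + 35)*14) = (-1354 + 138)*(-896 + (6 + 35)*14) = -1216*(-896 + 41*14) = -1216*(-896 + 574) = -1216*(-322) = 391552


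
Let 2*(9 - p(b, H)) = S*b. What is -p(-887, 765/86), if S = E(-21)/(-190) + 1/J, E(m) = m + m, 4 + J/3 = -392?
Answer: -24076091/225720 ≈ -106.66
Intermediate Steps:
J = -1188 (J = -12 + 3*(-392) = -12 - 1176 = -1188)
E(m) = 2*m
S = 24853/112860 (S = (2*(-21))/(-190) + 1/(-1188) = -42*(-1/190) + 1*(-1/1188) = 21/95 - 1/1188 = 24853/112860 ≈ 0.22021)
p(b, H) = 9 - 24853*b/225720
-p(-887, 765/86) = -(9 - 24853/225720*(-887)) = -(9 + 22044611/225720) = -1*24076091/225720 = -24076091/225720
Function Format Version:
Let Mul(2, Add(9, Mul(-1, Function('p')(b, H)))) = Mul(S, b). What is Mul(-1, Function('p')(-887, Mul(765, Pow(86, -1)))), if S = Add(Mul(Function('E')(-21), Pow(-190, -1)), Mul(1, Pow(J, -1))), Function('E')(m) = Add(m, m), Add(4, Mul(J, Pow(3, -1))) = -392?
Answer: Rational(-24076091, 225720) ≈ -106.66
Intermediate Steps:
J = -1188 (J = Add(-12, Mul(3, -392)) = Add(-12, -1176) = -1188)
Function('E')(m) = Mul(2, m)
S = Rational(24853, 112860) (S = Add(Mul(Mul(2, -21), Pow(-190, -1)), Mul(1, Pow(-1188, -1))) = Add(Mul(-42, Rational(-1, 190)), Mul(1, Rational(-1, 1188))) = Add(Rational(21, 95), Rational(-1, 1188)) = Rational(24853, 112860) ≈ 0.22021)
Function('p')(b, H) = Add(9, Mul(Rational(-24853, 225720), b)) (Function('p')(b, H) = Add(9, Mul(Rational(-1, 2), Mul(Rational(24853, 112860), b))) = Add(9, Mul(Rational(-24853, 225720), b)))
Mul(-1, Function('p')(-887, Mul(765, Pow(86, -1)))) = Mul(-1, Add(9, Mul(Rational(-24853, 225720), -887))) = Mul(-1, Add(9, Rational(22044611, 225720))) = Mul(-1, Rational(24076091, 225720)) = Rational(-24076091, 225720)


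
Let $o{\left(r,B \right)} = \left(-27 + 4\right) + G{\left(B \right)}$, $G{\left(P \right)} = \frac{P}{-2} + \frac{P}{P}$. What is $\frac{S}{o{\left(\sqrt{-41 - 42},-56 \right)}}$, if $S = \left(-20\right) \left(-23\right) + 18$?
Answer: $\frac{239}{3} \approx 79.667$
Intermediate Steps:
$G{\left(P \right)} = 1 - \frac{P}{2}$ ($G{\left(P \right)} = P \left(- \frac{1}{2}\right) + 1 = - \frac{P}{2} + 1 = 1 - \frac{P}{2}$)
$S = 478$ ($S = 460 + 18 = 478$)
$o{\left(r,B \right)} = -22 - \frac{B}{2}$ ($o{\left(r,B \right)} = \left(-27 + 4\right) - \left(-1 + \frac{B}{2}\right) = -23 - \left(-1 + \frac{B}{2}\right) = -22 - \frac{B}{2}$)
$\frac{S}{o{\left(\sqrt{-41 - 42},-56 \right)}} = \frac{478}{-22 - -28} = \frac{478}{-22 + 28} = \frac{478}{6} = 478 \cdot \frac{1}{6} = \frac{239}{3}$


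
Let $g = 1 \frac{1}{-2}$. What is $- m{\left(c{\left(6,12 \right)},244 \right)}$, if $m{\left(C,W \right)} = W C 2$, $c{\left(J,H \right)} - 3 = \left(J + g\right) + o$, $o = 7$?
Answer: $-7564$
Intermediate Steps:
$g = - \frac{1}{2}$ ($g = 1 \left(- \frac{1}{2}\right) = - \frac{1}{2} \approx -0.5$)
$c{\left(J,H \right)} = \frac{19}{2} + J$ ($c{\left(J,H \right)} = 3 + \left(\left(J - \frac{1}{2}\right) + 7\right) = 3 + \left(\left(- \frac{1}{2} + J\right) + 7\right) = 3 + \left(\frac{13}{2} + J\right) = \frac{19}{2} + J$)
$m{\left(C,W \right)} = 2 C W$ ($m{\left(C,W \right)} = C W 2 = 2 C W$)
$- m{\left(c{\left(6,12 \right)},244 \right)} = - 2 \left(\frac{19}{2} + 6\right) 244 = - \frac{2 \cdot 31 \cdot 244}{2} = \left(-1\right) 7564 = -7564$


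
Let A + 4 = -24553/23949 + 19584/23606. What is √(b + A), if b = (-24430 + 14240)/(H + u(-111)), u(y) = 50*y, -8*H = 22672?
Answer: I*√29059199368068576363558/98746069752 ≈ 1.7263*I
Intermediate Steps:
H = -2834 (H = -⅛*22672 = -2834)
A = -1185970639/282670047 (A = -4 + (-24553/23949 + 19584/23606) = -4 + (-24553*1/23949 + 19584*(1/23606)) = -4 + (-24553/23949 + 9792/11803) = -4 - 55290451/282670047 = -1185970639/282670047 ≈ -4.1956)
b = 5095/4192 (b = (-24430 + 14240)/(-2834 + 50*(-111)) = -10190/(-2834 - 5550) = -10190/(-8384) = -10190*(-1/8384) = 5095/4192 ≈ 1.2154)
√(b + A) = √(5095/4192 - 1185970639/282670047) = √(-3531385029223/1184952837024) = I*√29059199368068576363558/98746069752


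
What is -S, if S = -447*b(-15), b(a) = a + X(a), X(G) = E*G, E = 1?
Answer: -13410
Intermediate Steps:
X(G) = G (X(G) = 1*G = G)
b(a) = 2*a (b(a) = a + a = 2*a)
S = 13410 (S = -894*(-15) = -447*(-30) = 13410)
-S = -1*13410 = -13410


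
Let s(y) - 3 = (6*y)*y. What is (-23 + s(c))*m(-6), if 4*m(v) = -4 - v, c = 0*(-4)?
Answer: -10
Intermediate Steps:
c = 0
m(v) = -1 - v/4 (m(v) = (-4 - v)/4 = -1 - v/4)
s(y) = 3 + 6*y**2 (s(y) = 3 + (6*y)*y = 3 + 6*y**2)
(-23 + s(c))*m(-6) = (-23 + (3 + 6*0**2))*(-1 - 1/4*(-6)) = (-23 + (3 + 6*0))*(-1 + 3/2) = (-23 + (3 + 0))*(1/2) = (-23 + 3)*(1/2) = -20*1/2 = -10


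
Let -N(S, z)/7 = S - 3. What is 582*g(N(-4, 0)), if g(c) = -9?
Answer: -5238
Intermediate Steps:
N(S, z) = 21 - 7*S (N(S, z) = -7*(S - 3) = -7*(-3 + S) = 21 - 7*S)
582*g(N(-4, 0)) = 582*(-9) = -5238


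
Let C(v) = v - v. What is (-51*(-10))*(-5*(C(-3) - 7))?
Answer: 17850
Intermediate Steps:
C(v) = 0
(-51*(-10))*(-5*(C(-3) - 7)) = (-51*(-10))*(-5*(0 - 7)) = 510*(-5*(-7)) = 510*35 = 17850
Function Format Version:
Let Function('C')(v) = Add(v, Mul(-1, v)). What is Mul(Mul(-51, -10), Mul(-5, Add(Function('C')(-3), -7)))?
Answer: 17850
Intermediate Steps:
Function('C')(v) = 0
Mul(Mul(-51, -10), Mul(-5, Add(Function('C')(-3), -7))) = Mul(Mul(-51, -10), Mul(-5, Add(0, -7))) = Mul(510, Mul(-5, -7)) = Mul(510, 35) = 17850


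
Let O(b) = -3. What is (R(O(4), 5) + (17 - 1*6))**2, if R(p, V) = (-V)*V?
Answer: 196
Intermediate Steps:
R(p, V) = -V**2
(R(O(4), 5) + (17 - 1*6))**2 = (-1*5**2 + (17 - 1*6))**2 = (-1*25 + (17 - 6))**2 = (-25 + 11)**2 = (-14)**2 = 196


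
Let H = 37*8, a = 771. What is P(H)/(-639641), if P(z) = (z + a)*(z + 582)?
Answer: -936826/639641 ≈ -1.4646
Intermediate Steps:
H = 296
P(z) = (582 + z)*(771 + z) (P(z) = (z + 771)*(z + 582) = (771 + z)*(582 + z) = (582 + z)*(771 + z))
P(H)/(-639641) = (448722 + 296² + 1353*296)/(-639641) = (448722 + 87616 + 400488)*(-1/639641) = 936826*(-1/639641) = -936826/639641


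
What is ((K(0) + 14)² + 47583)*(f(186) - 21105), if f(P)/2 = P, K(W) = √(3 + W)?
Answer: -990664206 - 580524*√3 ≈ -9.9167e+8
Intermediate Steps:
f(P) = 2*P
((K(0) + 14)² + 47583)*(f(186) - 21105) = ((√(3 + 0) + 14)² + 47583)*(2*186 - 21105) = ((√3 + 14)² + 47583)*(372 - 21105) = ((14 + √3)² + 47583)*(-20733) = (47583 + (14 + √3)²)*(-20733) = -986538339 - 20733*(14 + √3)²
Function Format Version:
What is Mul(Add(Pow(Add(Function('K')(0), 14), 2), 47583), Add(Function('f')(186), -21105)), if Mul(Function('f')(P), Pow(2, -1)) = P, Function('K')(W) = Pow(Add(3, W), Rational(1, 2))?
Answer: Add(-990664206, Mul(-580524, Pow(3, Rational(1, 2)))) ≈ -9.9167e+8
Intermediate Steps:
Function('f')(P) = Mul(2, P)
Mul(Add(Pow(Add(Function('K')(0), 14), 2), 47583), Add(Function('f')(186), -21105)) = Mul(Add(Pow(Add(Pow(Add(3, 0), Rational(1, 2)), 14), 2), 47583), Add(Mul(2, 186), -21105)) = Mul(Add(Pow(Add(Pow(3, Rational(1, 2)), 14), 2), 47583), Add(372, -21105)) = Mul(Add(Pow(Add(14, Pow(3, Rational(1, 2))), 2), 47583), -20733) = Mul(Add(47583, Pow(Add(14, Pow(3, Rational(1, 2))), 2)), -20733) = Add(-986538339, Mul(-20733, Pow(Add(14, Pow(3, Rational(1, 2))), 2)))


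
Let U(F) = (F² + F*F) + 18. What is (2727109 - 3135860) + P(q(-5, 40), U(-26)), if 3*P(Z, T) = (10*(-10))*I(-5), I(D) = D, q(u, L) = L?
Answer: -1225753/3 ≈ -4.0858e+5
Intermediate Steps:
U(F) = 18 + 2*F² (U(F) = (F² + F²) + 18 = 2*F² + 18 = 18 + 2*F²)
P(Z, T) = 500/3 (P(Z, T) = ((10*(-10))*(-5))/3 = (-100*(-5))/3 = (⅓)*500 = 500/3)
(2727109 - 3135860) + P(q(-5, 40), U(-26)) = (2727109 - 3135860) + 500/3 = -408751 + 500/3 = -1225753/3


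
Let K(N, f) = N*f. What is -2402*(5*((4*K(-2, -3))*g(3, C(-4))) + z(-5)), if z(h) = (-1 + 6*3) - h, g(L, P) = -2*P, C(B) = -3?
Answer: -1782284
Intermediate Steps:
z(h) = 17 - h (z(h) = (-1 + 18) - h = 17 - h)
-2402*(5*((4*K(-2, -3))*g(3, C(-4))) + z(-5)) = -2402*(5*((4*(-2*(-3)))*(-2*(-3))) + (17 - 1*(-5))) = -2402*(5*((4*6)*6) + (17 + 5)) = -2402*(5*(24*6) + 22) = -2402*(5*144 + 22) = -2402*(720 + 22) = -2402*742 = -1782284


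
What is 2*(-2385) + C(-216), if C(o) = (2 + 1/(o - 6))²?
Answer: -234888431/49284 ≈ -4766.0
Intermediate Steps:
C(o) = (2 + 1/(-6 + o))²
2*(-2385) + C(-216) = 2*(-2385) + (-11 + 2*(-216))²/(-6 - 216)² = -4770 + (-11 - 432)²/(-222)² = -4770 + (-443)²*(1/49284) = -4770 + 196249*(1/49284) = -4770 + 196249/49284 = -234888431/49284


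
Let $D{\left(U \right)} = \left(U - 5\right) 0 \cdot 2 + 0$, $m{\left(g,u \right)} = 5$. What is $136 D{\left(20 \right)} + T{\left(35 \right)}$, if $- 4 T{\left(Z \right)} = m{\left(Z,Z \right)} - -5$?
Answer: $- \frac{5}{2} \approx -2.5$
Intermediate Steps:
$D{\left(U \right)} = 0$ ($D{\left(U \right)} = \left(-5 + U\right) 0 \cdot 2 + 0 = 0 \cdot 2 + 0 = 0 + 0 = 0$)
$T{\left(Z \right)} = - \frac{5}{2}$ ($T{\left(Z \right)} = - \frac{5 - -5}{4} = - \frac{5 + 5}{4} = \left(- \frac{1}{4}\right) 10 = - \frac{5}{2}$)
$136 D{\left(20 \right)} + T{\left(35 \right)} = 136 \cdot 0 - \frac{5}{2} = 0 - \frac{5}{2} = - \frac{5}{2}$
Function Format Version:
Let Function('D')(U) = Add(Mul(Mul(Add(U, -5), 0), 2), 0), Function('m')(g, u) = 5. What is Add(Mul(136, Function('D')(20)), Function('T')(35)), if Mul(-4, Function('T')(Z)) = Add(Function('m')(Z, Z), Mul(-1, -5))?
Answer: Rational(-5, 2) ≈ -2.5000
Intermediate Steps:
Function('D')(U) = 0 (Function('D')(U) = Add(Mul(Mul(Add(-5, U), 0), 2), 0) = Add(Mul(0, 2), 0) = Add(0, 0) = 0)
Function('T')(Z) = Rational(-5, 2) (Function('T')(Z) = Mul(Rational(-1, 4), Add(5, Mul(-1, -5))) = Mul(Rational(-1, 4), Add(5, 5)) = Mul(Rational(-1, 4), 10) = Rational(-5, 2))
Add(Mul(136, Function('D')(20)), Function('T')(35)) = Add(Mul(136, 0), Rational(-5, 2)) = Add(0, Rational(-5, 2)) = Rational(-5, 2)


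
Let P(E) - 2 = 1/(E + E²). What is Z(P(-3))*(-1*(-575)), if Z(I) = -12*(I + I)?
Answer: -29900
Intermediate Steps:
P(E) = 2 + 1/(E + E²)
Z(I) = -24*I
Z(P(-3))*(-1*(-575)) = (-24*(1 + 2*(-3) + 2*(-3)²)/((-3)*(1 - 3)))*(-1*(-575)) = -(-8)*(1 - 6 + 2*9)/(-2)*575 = -(-8)*(-1)*(1 - 6 + 18)/2*575 = -(-8)*(-1)*13/2*575 = -24*13/6*575 = -52*575 = -29900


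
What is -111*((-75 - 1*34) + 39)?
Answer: 7770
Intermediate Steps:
-111*((-75 - 1*34) + 39) = -111*((-75 - 34) + 39) = -111*(-109 + 39) = -111*(-70) = 7770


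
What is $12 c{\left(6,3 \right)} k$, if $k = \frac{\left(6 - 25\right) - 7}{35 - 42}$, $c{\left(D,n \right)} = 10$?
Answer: $\frac{3120}{7} \approx 445.71$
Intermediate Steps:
$k = \frac{26}{7}$ ($k = \frac{-19 - 7}{-7} = \left(-26\right) \left(- \frac{1}{7}\right) = \frac{26}{7} \approx 3.7143$)
$12 c{\left(6,3 \right)} k = 12 \cdot 10 \cdot \frac{26}{7} = 120 \cdot \frac{26}{7} = \frac{3120}{7}$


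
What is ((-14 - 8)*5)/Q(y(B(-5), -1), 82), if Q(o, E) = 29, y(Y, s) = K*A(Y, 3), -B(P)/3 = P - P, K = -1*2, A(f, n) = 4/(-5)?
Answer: -110/29 ≈ -3.7931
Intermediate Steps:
A(f, n) = -⅘ (A(f, n) = 4*(-⅕) = -⅘)
K = -2
B(P) = 0 (B(P) = -3*(P - P) = -3*0 = 0)
y(Y, s) = 8/5 (y(Y, s) = -2*(-⅘) = 8/5)
((-14 - 8)*5)/Q(y(B(-5), -1), 82) = ((-14 - 8)*5)/29 = -22*5*(1/29) = -110*1/29 = -110/29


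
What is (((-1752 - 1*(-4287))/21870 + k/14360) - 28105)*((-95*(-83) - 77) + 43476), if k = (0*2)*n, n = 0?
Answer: -1050730208282/729 ≈ -1.4413e+9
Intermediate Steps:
k = 0 (k = (0*2)*0 = 0*0 = 0)
(((-1752 - 1*(-4287))/21870 + k/14360) - 28105)*((-95*(-83) - 77) + 43476) = (((-1752 - 1*(-4287))/21870 + 0/14360) - 28105)*((-95*(-83) - 77) + 43476) = (((-1752 + 4287)*(1/21870) + 0*(1/14360)) - 28105)*((7885 - 77) + 43476) = ((2535*(1/21870) + 0) - 28105)*(7808 + 43476) = ((169/1458 + 0) - 28105)*51284 = (169/1458 - 28105)*51284 = -40976921/1458*51284 = -1050730208282/729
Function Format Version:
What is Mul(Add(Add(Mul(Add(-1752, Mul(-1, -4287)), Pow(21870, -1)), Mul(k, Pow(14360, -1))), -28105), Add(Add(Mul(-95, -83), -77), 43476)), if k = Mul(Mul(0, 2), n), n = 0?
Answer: Rational(-1050730208282, 729) ≈ -1.4413e+9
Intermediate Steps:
k = 0 (k = Mul(Mul(0, 2), 0) = Mul(0, 0) = 0)
Mul(Add(Add(Mul(Add(-1752, Mul(-1, -4287)), Pow(21870, -1)), Mul(k, Pow(14360, -1))), -28105), Add(Add(Mul(-95, -83), -77), 43476)) = Mul(Add(Add(Mul(Add(-1752, Mul(-1, -4287)), Pow(21870, -1)), Mul(0, Pow(14360, -1))), -28105), Add(Add(Mul(-95, -83), -77), 43476)) = Mul(Add(Add(Mul(Add(-1752, 4287), Rational(1, 21870)), Mul(0, Rational(1, 14360))), -28105), Add(Add(7885, -77), 43476)) = Mul(Add(Add(Mul(2535, Rational(1, 21870)), 0), -28105), Add(7808, 43476)) = Mul(Add(Add(Rational(169, 1458), 0), -28105), 51284) = Mul(Add(Rational(169, 1458), -28105), 51284) = Mul(Rational(-40976921, 1458), 51284) = Rational(-1050730208282, 729)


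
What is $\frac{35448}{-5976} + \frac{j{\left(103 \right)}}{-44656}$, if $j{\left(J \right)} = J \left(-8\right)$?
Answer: $- \frac{8218967}{1389918} \approx -5.9133$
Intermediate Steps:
$j{\left(J \right)} = - 8 J$
$\frac{35448}{-5976} + \frac{j{\left(103 \right)}}{-44656} = \frac{35448}{-5976} + \frac{\left(-8\right) 103}{-44656} = 35448 \left(- \frac{1}{5976}\right) - - \frac{103}{5582} = - \frac{1477}{249} + \frac{103}{5582} = - \frac{8218967}{1389918}$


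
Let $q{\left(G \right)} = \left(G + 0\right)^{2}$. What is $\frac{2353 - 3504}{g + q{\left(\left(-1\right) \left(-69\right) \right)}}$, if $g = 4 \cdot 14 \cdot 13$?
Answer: $- \frac{1151}{5489} \approx -0.20969$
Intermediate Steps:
$q{\left(G \right)} = G^{2}$
$g = 728$ ($g = 56 \cdot 13 = 728$)
$\frac{2353 - 3504}{g + q{\left(\left(-1\right) \left(-69\right) \right)}} = \frac{2353 - 3504}{728 + \left(\left(-1\right) \left(-69\right)\right)^{2}} = - \frac{1151}{728 + 69^{2}} = - \frac{1151}{728 + 4761} = - \frac{1151}{5489}$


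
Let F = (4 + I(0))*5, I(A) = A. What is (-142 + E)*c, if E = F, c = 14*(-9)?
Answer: 15372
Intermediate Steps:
c = -126
F = 20 (F = (4 + 0)*5 = 4*5 = 20)
E = 20
(-142 + E)*c = (-142 + 20)*(-126) = -122*(-126) = 15372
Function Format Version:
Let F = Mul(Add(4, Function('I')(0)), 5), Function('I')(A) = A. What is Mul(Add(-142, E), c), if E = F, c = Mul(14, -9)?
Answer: 15372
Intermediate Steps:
c = -126
F = 20 (F = Mul(Add(4, 0), 5) = Mul(4, 5) = 20)
E = 20
Mul(Add(-142, E), c) = Mul(Add(-142, 20), -126) = Mul(-122, -126) = 15372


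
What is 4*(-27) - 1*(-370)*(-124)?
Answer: -45988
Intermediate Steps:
4*(-27) - 1*(-370)*(-124) = -108 + 370*(-124) = -108 - 45880 = -45988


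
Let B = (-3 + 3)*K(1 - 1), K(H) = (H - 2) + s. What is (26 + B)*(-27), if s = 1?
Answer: -702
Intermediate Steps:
K(H) = -1 + H (K(H) = (H - 2) + 1 = (-2 + H) + 1 = -1 + H)
B = 0 (B = (-3 + 3)*(-1 + (1 - 1)) = 0*(-1 + 0) = 0*(-1) = 0)
(26 + B)*(-27) = (26 + 0)*(-27) = 26*(-27) = -702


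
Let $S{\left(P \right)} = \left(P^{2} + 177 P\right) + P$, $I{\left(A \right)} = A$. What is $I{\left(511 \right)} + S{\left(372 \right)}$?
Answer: $205111$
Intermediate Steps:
$S{\left(P \right)} = P^{2} + 178 P$
$I{\left(511 \right)} + S{\left(372 \right)} = 511 + 372 \left(178 + 372\right) = 511 + 372 \cdot 550 = 511 + 204600 = 205111$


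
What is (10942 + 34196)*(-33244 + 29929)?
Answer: -149632470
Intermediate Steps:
(10942 + 34196)*(-33244 + 29929) = 45138*(-3315) = -149632470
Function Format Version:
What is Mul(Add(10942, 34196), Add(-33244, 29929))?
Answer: -149632470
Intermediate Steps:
Mul(Add(10942, 34196), Add(-33244, 29929)) = Mul(45138, -3315) = -149632470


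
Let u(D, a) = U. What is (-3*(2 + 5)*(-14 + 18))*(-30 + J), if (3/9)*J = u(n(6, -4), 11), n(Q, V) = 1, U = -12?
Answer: 5544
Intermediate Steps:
u(D, a) = -12
J = -36 (J = 3*(-12) = -36)
(-3*(2 + 5)*(-14 + 18))*(-30 + J) = (-3*(2 + 5)*(-14 + 18))*(-30 - 36) = -21*4*(-66) = -3*28*(-66) = -84*(-66) = 5544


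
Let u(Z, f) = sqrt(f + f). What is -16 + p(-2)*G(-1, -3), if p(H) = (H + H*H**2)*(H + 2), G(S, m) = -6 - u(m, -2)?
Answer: -16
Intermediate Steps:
u(Z, f) = sqrt(2)*sqrt(f) (u(Z, f) = sqrt(2*f) = sqrt(2)*sqrt(f))
G(S, m) = -6 - 2*I (G(S, m) = -6 - sqrt(2)*sqrt(-2) = -6 - sqrt(2)*I*sqrt(2) = -6 - 2*I)
p(H) = (2 + H)*(H + H**3) (p(H) = (H + H**3)*(2 + H) = (2 + H)*(H + H**3))
-16 + p(-2)*G(-1, -3) = -16 + (-2*(2 - 2 + (-2)**3 + 2*(-2)**2))*(-6 - 2*I) = -16 + (-2*(2 - 2 - 8 + 2*4))*(-6 - 2*I) = -16 + (-2*(2 - 2 - 8 + 8))*(-6 - 2*I) = -16 + (-2*0)*(-6 - 2*I) = -16 + 0*(-6 - 2*I) = -16 + 0 = -16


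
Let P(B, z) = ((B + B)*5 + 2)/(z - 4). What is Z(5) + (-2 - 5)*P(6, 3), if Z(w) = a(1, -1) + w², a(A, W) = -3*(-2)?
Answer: 465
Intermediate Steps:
a(A, W) = 6
P(B, z) = (2 + 10*B)/(-4 + z) (P(B, z) = ((2*B)*5 + 2)/(-4 + z) = (10*B + 2)/(-4 + z) = (2 + 10*B)/(-4 + z))
Z(w) = 6 + w²
Z(5) + (-2 - 5)*P(6, 3) = (6 + 5²) + (-2 - 5)*(2*(1 + 5*6)/(-4 + 3)) = (6 + 25) - 14*(1 + 30)/(-1) = 31 - 14*(-1)*31 = 31 - 7*(-62) = 31 + 434 = 465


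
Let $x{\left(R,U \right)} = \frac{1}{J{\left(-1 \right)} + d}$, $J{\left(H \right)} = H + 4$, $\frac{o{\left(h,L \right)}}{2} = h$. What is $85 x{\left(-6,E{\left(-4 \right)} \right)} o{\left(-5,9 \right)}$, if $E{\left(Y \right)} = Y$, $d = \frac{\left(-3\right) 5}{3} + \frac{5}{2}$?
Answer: $-1700$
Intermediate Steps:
$o{\left(h,L \right)} = 2 h$
$d = - \frac{5}{2}$ ($d = \left(-15\right) \frac{1}{3} + 5 \cdot \frac{1}{2} = -5 + \frac{5}{2} = - \frac{5}{2} \approx -2.5$)
$J{\left(H \right)} = 4 + H$
$x{\left(R,U \right)} = 2$ ($x{\left(R,U \right)} = \frac{1}{\left(4 - 1\right) - \frac{5}{2}} = \frac{1}{3 - \frac{5}{2}} = \frac{1}{\frac{1}{2}} = 2$)
$85 x{\left(-6,E{\left(-4 \right)} \right)} o{\left(-5,9 \right)} = 85 \cdot 2 \cdot 2 \left(-5\right) = 170 \left(-10\right) = -1700$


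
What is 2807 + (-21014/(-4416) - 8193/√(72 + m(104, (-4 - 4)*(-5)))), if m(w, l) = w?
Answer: 6208363/2208 - 8193*√11/44 ≈ 2194.2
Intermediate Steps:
2807 + (-21014/(-4416) - 8193/√(72 + m(104, (-4 - 4)*(-5)))) = 2807 + (-21014/(-4416) - 8193/√(72 + 104)) = 2807 + (-21014*(-1/4416) - 8193*√11/44) = 2807 + (10507/2208 - 8193*√11/44) = 6208363/2208 - 8193*√11/44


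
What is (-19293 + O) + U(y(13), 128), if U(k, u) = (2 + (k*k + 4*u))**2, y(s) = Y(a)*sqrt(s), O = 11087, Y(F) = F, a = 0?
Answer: 255990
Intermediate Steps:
y(s) = 0 (y(s) = 0*sqrt(s) = 0)
U(k, u) = (2 + k**2 + 4*u)**2 (U(k, u) = (2 + (k**2 + 4*u))**2 = (2 + k**2 + 4*u)**2)
(-19293 + O) + U(y(13), 128) = (-19293 + 11087) + (2 + 0**2 + 4*128)**2 = -8206 + (2 + 0 + 512)**2 = -8206 + 514**2 = -8206 + 264196 = 255990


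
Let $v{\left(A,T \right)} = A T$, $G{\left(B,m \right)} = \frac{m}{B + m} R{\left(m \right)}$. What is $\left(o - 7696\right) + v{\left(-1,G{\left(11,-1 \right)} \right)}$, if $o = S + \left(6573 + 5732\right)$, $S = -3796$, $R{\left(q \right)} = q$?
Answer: $\frac{8129}{10} \approx 812.9$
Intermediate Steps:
$G{\left(B,m \right)} = \frac{m^{2}}{B + m}$ ($G{\left(B,m \right)} = \frac{m}{B + m} m = \frac{m^{2}}{B + m}$)
$o = 8509$ ($o = -3796 + \left(6573 + 5732\right) = -3796 + 12305 = 8509$)
$\left(o - 7696\right) + v{\left(-1,G{\left(11,-1 \right)} \right)} = \left(8509 - 7696\right) - \frac{\left(-1\right)^{2}}{11 - 1} = 813 - 1 \cdot \frac{1}{10} = 813 - \frac{1}{10} = \frac{8129}{10}$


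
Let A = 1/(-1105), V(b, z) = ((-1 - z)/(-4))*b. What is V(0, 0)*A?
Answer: 0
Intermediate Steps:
V(b, z) = b*(1/4 + z/4) (V(b, z) = ((-1 - z)*(-1/4))*b = (1/4 + z/4)*b = b*(1/4 + z/4))
A = -1/1105 ≈ -0.00090498
V(0, 0)*A = ((1/4)*0*(1 + 0))*(-1/1105) = ((1/4)*0*1)*(-1/1105) = 0*(-1/1105) = 0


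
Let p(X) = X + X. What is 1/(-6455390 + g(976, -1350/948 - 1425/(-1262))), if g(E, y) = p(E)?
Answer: -1/6453438 ≈ -1.5496e-7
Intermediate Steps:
p(X) = 2*X
g(E, y) = 2*E
1/(-6455390 + g(976, -1350/948 - 1425/(-1262))) = 1/(-6455390 + 2*976) = 1/(-6455390 + 1952) = 1/(-6453438) = -1/6453438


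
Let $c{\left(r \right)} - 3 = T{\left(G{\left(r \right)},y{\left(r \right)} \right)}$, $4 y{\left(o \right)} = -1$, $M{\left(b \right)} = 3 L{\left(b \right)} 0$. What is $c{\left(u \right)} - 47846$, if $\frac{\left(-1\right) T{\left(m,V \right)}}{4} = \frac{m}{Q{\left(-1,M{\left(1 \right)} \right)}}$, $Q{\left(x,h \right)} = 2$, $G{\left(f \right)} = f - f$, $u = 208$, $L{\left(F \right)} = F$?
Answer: $-47843$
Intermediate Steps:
$G{\left(f \right)} = 0$
$M{\left(b \right)} = 0$ ($M{\left(b \right)} = 3 b 0 = 0$)
$y{\left(o \right)} = - \frac{1}{4}$ ($y{\left(o \right)} = \frac{1}{4} \left(-1\right) = - \frac{1}{4}$)
$T{\left(m,V \right)} = - 2 m$ ($T{\left(m,V \right)} = - 4 \frac{m}{2} = - 2 m$)
$c{\left(r \right)} = 3$ ($c{\left(r \right)} = 3 - 0 = 3 + 0 = 3$)
$c{\left(u \right)} - 47846 = 3 - 47846 = -47843$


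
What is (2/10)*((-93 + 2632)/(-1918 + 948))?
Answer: -2539/4850 ≈ -0.52351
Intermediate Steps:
(2/10)*((-93 + 2632)/(-1918 + 948)) = (2*(⅒))*(2539/(-970)) = (2539*(-1/970))/5 = (⅕)*(-2539/970) = -2539/4850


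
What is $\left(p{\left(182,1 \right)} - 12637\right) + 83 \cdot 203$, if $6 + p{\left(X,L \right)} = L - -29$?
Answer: $4236$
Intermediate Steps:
$p{\left(X,L \right)} = 23 + L$ ($p{\left(X,L \right)} = -6 + \left(L - -29\right) = -6 + \left(L + 29\right) = -6 + \left(29 + L\right) = 23 + L$)
$\left(p{\left(182,1 \right)} - 12637\right) + 83 \cdot 203 = \left(\left(23 + 1\right) - 12637\right) + 83 \cdot 203 = \left(24 - 12637\right) + 16849 = -12613 + 16849 = 4236$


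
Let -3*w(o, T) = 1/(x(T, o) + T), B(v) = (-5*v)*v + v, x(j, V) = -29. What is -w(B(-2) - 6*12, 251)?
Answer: 1/666 ≈ 0.0015015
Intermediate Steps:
B(v) = v - 5*v² (B(v) = -5*v² + v = v - 5*v²)
w(o, T) = -1/(3*(-29 + T))
-w(B(-2) - 6*12, 251) = -(-1)/(-87 + 3*251) = -(-1)/(-87 + 753) = -(-1)/666 = -1*(-1/666) = 1/666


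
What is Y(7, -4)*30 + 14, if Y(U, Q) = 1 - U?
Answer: -166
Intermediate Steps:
Y(7, -4)*30 + 14 = (1 - 1*7)*30 + 14 = (1 - 7)*30 + 14 = -6*30 + 14 = -180 + 14 = -166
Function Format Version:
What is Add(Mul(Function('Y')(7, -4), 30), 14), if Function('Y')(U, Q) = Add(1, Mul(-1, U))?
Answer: -166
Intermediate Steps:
Add(Mul(Function('Y')(7, -4), 30), 14) = Add(Mul(Add(1, Mul(-1, 7)), 30), 14) = Add(Mul(Add(1, -7), 30), 14) = Add(Mul(-6, 30), 14) = Add(-180, 14) = -166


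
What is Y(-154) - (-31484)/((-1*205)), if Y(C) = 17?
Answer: -27999/205 ≈ -136.58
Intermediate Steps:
Y(-154) - (-31484)/((-1*205)) = 17 - (-31484)/((-1*205)) = 17 - (-31484)/(-205) = 17 - (-31484)*(-1)/205 = 17 - 1*31484/205 = 17 - 31484/205 = -27999/205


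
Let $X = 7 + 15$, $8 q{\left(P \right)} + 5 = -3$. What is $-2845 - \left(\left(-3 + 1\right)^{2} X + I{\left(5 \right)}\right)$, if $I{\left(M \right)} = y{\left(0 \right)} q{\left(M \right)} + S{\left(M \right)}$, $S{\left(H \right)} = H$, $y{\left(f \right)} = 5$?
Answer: $-2933$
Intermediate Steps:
$q{\left(P \right)} = -1$ ($q{\left(P \right)} = - \frac{5}{8} + \frac{1}{8} \left(-3\right) = - \frac{5}{8} - \frac{3}{8} = -1$)
$X = 22$
$I{\left(M \right)} = -5 + M$ ($I{\left(M \right)} = 5 \left(-1\right) + M = -5 + M$)
$-2845 - \left(\left(-3 + 1\right)^{2} X + I{\left(5 \right)}\right) = -2845 - \left(\left(-3 + 1\right)^{2} \cdot 22 + \left(-5 + 5\right)\right) = -2845 - \left(\left(-2\right)^{2} \cdot 22 + 0\right) = -2845 - \left(4 \cdot 22 + 0\right) = -2845 - \left(88 + 0\right) = -2845 - 88 = -2933$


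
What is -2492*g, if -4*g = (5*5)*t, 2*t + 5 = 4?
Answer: -15575/2 ≈ -7787.5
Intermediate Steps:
t = -½ (t = -5/2 + (½)*4 = -5/2 + 2 = -½ ≈ -0.50000)
g = 25/8 (g = -5*5*(-1)/(4*2) = -25*(-1)/(4*2) = -¼*(-25/2) = 25/8 ≈ 3.1250)
-2492*g = -2492*25/8 = -15575/2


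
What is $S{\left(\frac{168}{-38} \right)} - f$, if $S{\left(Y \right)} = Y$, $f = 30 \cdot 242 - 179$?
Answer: $- \frac{134623}{19} \approx -7085.4$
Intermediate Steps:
$f = 7081$ ($f = 7260 - 179 = 7081$)
$S{\left(\frac{168}{-38} \right)} - f = \frac{168}{-38} - 7081 = 168 \left(- \frac{1}{38}\right) - 7081 = - \frac{84}{19} - 7081 = - \frac{134623}{19}$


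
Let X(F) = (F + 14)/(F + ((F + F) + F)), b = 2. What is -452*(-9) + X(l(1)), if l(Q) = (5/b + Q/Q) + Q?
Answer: 146485/36 ≈ 4069.0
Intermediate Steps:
l(Q) = 7/2 + Q (l(Q) = (5/2 + Q/Q) + Q = (5*(½) + 1) + Q = (5/2 + 1) + Q = 7/2 + Q)
X(F) = (14 + F)/(4*F) (X(F) = (14 + F)/(F + (2*F + F)) = (14 + F)/(F + 3*F) = (14 + F)/((4*F)) = (14 + F)*(1/(4*F)) = (14 + F)/(4*F))
-452*(-9) + X(l(1)) = -452*(-9) + (14 + (7/2 + 1))/(4*(7/2 + 1)) = 4068 + (14 + 9/2)/(4*(9/2)) = 4068 + (¼)*(2/9)*(37/2) = 4068 + 37/36 = 146485/36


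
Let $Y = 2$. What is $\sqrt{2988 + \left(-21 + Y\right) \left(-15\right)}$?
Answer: $\sqrt{3273} \approx 57.21$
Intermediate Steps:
$\sqrt{2988 + \left(-21 + Y\right) \left(-15\right)} = \sqrt{2988 + \left(-21 + 2\right) \left(-15\right)} = \sqrt{2988 - -285} = \sqrt{2988 + 285} = \sqrt{3273}$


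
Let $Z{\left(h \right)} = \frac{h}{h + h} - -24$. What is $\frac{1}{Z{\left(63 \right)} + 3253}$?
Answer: $\frac{2}{6555} \approx 0.00030511$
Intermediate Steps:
$Z{\left(h \right)} = \frac{49}{2}$ ($Z{\left(h \right)} = \frac{h}{2 h} + 24 = \frac{1}{2 h} h + 24 = \frac{1}{2} + 24 = \frac{49}{2}$)
$\frac{1}{Z{\left(63 \right)} + 3253} = \frac{1}{\frac{49}{2} + 3253} = \frac{1}{\frac{6555}{2}} = \frac{2}{6555}$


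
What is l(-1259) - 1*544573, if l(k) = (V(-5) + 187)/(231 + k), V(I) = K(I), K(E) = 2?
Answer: -559821233/1028 ≈ -5.4457e+5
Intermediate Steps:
V(I) = 2
l(k) = 189/(231 + k) (l(k) = (2 + 187)/(231 + k) = 189/(231 + k))
l(-1259) - 1*544573 = 189/(231 - 1259) - 1*544573 = 189/(-1028) - 544573 = 189*(-1/1028) - 544573 = -189/1028 - 544573 = -559821233/1028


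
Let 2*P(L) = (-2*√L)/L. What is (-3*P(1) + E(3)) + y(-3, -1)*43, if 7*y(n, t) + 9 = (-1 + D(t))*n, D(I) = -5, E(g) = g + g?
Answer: 450/7 ≈ 64.286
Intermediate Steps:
E(g) = 2*g
P(L) = -1/√L (P(L) = ((-2*√L)/L)/2 = (-2/√L)/2 = -1/√L)
y(n, t) = -9/7 - 6*n/7 (y(n, t) = -9/7 + ((-1 - 5)*n)/7 = -9/7 + (-6*n)/7 = -9/7 - 6*n/7)
(-3*P(1) + E(3)) + y(-3, -1)*43 = (-(-3)/√1 + 2*3) + (-9/7 - 6/7*(-3))*43 = (-(-3) + 6) + (-9/7 + 18/7)*43 = (-3*(-1) + 6) + (9/7)*43 = (3 + 6) + 387/7 = 9 + 387/7 = 450/7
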